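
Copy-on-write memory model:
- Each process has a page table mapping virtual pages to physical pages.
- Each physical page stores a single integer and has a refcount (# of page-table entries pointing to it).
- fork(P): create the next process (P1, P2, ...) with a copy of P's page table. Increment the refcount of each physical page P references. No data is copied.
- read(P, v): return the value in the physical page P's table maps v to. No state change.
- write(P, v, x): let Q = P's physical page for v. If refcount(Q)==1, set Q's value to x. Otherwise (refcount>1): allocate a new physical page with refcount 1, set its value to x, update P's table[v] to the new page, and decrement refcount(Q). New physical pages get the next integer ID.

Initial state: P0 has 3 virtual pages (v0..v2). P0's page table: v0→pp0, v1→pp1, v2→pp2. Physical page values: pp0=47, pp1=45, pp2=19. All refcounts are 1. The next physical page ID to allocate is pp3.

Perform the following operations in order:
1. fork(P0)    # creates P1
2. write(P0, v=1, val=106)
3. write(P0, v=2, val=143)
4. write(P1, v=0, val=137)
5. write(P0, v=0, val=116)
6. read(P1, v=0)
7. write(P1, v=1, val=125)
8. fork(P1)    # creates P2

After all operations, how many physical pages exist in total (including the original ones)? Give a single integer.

Answer: 6

Derivation:
Op 1: fork(P0) -> P1. 3 ppages; refcounts: pp0:2 pp1:2 pp2:2
Op 2: write(P0, v1, 106). refcount(pp1)=2>1 -> COPY to pp3. 4 ppages; refcounts: pp0:2 pp1:1 pp2:2 pp3:1
Op 3: write(P0, v2, 143). refcount(pp2)=2>1 -> COPY to pp4. 5 ppages; refcounts: pp0:2 pp1:1 pp2:1 pp3:1 pp4:1
Op 4: write(P1, v0, 137). refcount(pp0)=2>1 -> COPY to pp5. 6 ppages; refcounts: pp0:1 pp1:1 pp2:1 pp3:1 pp4:1 pp5:1
Op 5: write(P0, v0, 116). refcount(pp0)=1 -> write in place. 6 ppages; refcounts: pp0:1 pp1:1 pp2:1 pp3:1 pp4:1 pp5:1
Op 6: read(P1, v0) -> 137. No state change.
Op 7: write(P1, v1, 125). refcount(pp1)=1 -> write in place. 6 ppages; refcounts: pp0:1 pp1:1 pp2:1 pp3:1 pp4:1 pp5:1
Op 8: fork(P1) -> P2. 6 ppages; refcounts: pp0:1 pp1:2 pp2:2 pp3:1 pp4:1 pp5:2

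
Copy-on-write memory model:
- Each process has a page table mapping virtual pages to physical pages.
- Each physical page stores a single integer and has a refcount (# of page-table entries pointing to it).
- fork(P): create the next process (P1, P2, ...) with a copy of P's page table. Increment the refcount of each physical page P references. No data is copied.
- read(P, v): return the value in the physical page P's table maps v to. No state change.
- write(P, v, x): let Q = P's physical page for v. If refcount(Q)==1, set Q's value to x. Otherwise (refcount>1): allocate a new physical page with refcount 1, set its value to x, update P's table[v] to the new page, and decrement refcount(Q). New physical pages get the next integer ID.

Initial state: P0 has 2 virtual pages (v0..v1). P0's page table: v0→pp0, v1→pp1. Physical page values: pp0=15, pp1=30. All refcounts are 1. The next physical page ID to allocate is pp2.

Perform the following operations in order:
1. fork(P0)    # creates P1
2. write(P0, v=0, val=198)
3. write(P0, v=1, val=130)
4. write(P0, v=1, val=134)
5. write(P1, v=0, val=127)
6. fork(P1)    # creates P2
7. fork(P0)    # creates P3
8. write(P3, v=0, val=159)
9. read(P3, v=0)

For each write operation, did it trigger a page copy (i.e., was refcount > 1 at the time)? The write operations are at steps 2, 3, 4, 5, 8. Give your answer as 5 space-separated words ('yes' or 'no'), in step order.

Op 1: fork(P0) -> P1. 2 ppages; refcounts: pp0:2 pp1:2
Op 2: write(P0, v0, 198). refcount(pp0)=2>1 -> COPY to pp2. 3 ppages; refcounts: pp0:1 pp1:2 pp2:1
Op 3: write(P0, v1, 130). refcount(pp1)=2>1 -> COPY to pp3. 4 ppages; refcounts: pp0:1 pp1:1 pp2:1 pp3:1
Op 4: write(P0, v1, 134). refcount(pp3)=1 -> write in place. 4 ppages; refcounts: pp0:1 pp1:1 pp2:1 pp3:1
Op 5: write(P1, v0, 127). refcount(pp0)=1 -> write in place. 4 ppages; refcounts: pp0:1 pp1:1 pp2:1 pp3:1
Op 6: fork(P1) -> P2. 4 ppages; refcounts: pp0:2 pp1:2 pp2:1 pp3:1
Op 7: fork(P0) -> P3. 4 ppages; refcounts: pp0:2 pp1:2 pp2:2 pp3:2
Op 8: write(P3, v0, 159). refcount(pp2)=2>1 -> COPY to pp4. 5 ppages; refcounts: pp0:2 pp1:2 pp2:1 pp3:2 pp4:1
Op 9: read(P3, v0) -> 159. No state change.

yes yes no no yes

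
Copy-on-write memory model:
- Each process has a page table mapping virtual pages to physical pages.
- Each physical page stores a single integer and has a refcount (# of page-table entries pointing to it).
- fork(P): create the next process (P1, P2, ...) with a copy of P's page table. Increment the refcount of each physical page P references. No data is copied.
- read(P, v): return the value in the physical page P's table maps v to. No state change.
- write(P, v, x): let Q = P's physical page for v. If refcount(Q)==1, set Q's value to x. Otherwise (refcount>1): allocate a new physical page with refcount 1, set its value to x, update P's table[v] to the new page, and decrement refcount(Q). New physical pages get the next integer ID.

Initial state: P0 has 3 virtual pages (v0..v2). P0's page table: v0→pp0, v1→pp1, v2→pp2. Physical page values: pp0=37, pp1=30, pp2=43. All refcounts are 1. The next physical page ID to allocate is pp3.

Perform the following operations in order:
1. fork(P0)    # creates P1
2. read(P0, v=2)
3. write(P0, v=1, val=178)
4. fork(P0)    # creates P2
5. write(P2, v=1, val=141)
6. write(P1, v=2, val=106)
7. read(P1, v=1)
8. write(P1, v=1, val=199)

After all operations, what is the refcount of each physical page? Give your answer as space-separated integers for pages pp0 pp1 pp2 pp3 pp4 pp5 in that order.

Op 1: fork(P0) -> P1. 3 ppages; refcounts: pp0:2 pp1:2 pp2:2
Op 2: read(P0, v2) -> 43. No state change.
Op 3: write(P0, v1, 178). refcount(pp1)=2>1 -> COPY to pp3. 4 ppages; refcounts: pp0:2 pp1:1 pp2:2 pp3:1
Op 4: fork(P0) -> P2. 4 ppages; refcounts: pp0:3 pp1:1 pp2:3 pp3:2
Op 5: write(P2, v1, 141). refcount(pp3)=2>1 -> COPY to pp4. 5 ppages; refcounts: pp0:3 pp1:1 pp2:3 pp3:1 pp4:1
Op 6: write(P1, v2, 106). refcount(pp2)=3>1 -> COPY to pp5. 6 ppages; refcounts: pp0:3 pp1:1 pp2:2 pp3:1 pp4:1 pp5:1
Op 7: read(P1, v1) -> 30. No state change.
Op 8: write(P1, v1, 199). refcount(pp1)=1 -> write in place. 6 ppages; refcounts: pp0:3 pp1:1 pp2:2 pp3:1 pp4:1 pp5:1

Answer: 3 1 2 1 1 1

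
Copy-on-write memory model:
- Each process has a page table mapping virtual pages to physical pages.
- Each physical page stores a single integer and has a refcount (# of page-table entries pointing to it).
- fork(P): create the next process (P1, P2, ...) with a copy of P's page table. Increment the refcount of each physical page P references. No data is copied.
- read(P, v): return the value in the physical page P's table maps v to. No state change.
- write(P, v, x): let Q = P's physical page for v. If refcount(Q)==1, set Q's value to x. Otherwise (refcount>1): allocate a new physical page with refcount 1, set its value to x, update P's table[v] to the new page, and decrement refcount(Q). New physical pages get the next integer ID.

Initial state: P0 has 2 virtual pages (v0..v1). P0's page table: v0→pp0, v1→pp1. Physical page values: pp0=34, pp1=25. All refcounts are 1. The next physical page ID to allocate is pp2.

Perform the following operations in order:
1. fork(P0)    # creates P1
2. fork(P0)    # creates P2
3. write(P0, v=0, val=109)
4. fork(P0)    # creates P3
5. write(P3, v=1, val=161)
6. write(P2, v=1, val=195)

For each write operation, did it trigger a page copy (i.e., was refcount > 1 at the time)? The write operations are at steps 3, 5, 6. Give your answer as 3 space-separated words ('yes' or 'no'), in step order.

Op 1: fork(P0) -> P1. 2 ppages; refcounts: pp0:2 pp1:2
Op 2: fork(P0) -> P2. 2 ppages; refcounts: pp0:3 pp1:3
Op 3: write(P0, v0, 109). refcount(pp0)=3>1 -> COPY to pp2. 3 ppages; refcounts: pp0:2 pp1:3 pp2:1
Op 4: fork(P0) -> P3. 3 ppages; refcounts: pp0:2 pp1:4 pp2:2
Op 5: write(P3, v1, 161). refcount(pp1)=4>1 -> COPY to pp3. 4 ppages; refcounts: pp0:2 pp1:3 pp2:2 pp3:1
Op 6: write(P2, v1, 195). refcount(pp1)=3>1 -> COPY to pp4. 5 ppages; refcounts: pp0:2 pp1:2 pp2:2 pp3:1 pp4:1

yes yes yes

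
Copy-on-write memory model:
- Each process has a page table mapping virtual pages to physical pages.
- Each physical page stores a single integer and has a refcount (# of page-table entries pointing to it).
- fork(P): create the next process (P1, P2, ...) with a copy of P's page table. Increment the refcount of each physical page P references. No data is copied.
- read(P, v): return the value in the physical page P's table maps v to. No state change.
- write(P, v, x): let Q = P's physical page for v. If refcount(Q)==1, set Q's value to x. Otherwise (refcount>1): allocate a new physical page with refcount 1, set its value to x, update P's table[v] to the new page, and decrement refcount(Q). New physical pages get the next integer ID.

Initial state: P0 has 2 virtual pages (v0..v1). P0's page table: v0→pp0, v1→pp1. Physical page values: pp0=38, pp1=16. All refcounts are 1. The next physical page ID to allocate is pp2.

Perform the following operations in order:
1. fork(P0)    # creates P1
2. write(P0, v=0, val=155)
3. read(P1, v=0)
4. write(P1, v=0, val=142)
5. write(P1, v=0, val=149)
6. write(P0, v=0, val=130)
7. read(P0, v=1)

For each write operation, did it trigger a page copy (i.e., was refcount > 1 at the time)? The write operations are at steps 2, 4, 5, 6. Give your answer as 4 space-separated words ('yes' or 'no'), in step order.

Op 1: fork(P0) -> P1. 2 ppages; refcounts: pp0:2 pp1:2
Op 2: write(P0, v0, 155). refcount(pp0)=2>1 -> COPY to pp2. 3 ppages; refcounts: pp0:1 pp1:2 pp2:1
Op 3: read(P1, v0) -> 38. No state change.
Op 4: write(P1, v0, 142). refcount(pp0)=1 -> write in place. 3 ppages; refcounts: pp0:1 pp1:2 pp2:1
Op 5: write(P1, v0, 149). refcount(pp0)=1 -> write in place. 3 ppages; refcounts: pp0:1 pp1:2 pp2:1
Op 6: write(P0, v0, 130). refcount(pp2)=1 -> write in place. 3 ppages; refcounts: pp0:1 pp1:2 pp2:1
Op 7: read(P0, v1) -> 16. No state change.

yes no no no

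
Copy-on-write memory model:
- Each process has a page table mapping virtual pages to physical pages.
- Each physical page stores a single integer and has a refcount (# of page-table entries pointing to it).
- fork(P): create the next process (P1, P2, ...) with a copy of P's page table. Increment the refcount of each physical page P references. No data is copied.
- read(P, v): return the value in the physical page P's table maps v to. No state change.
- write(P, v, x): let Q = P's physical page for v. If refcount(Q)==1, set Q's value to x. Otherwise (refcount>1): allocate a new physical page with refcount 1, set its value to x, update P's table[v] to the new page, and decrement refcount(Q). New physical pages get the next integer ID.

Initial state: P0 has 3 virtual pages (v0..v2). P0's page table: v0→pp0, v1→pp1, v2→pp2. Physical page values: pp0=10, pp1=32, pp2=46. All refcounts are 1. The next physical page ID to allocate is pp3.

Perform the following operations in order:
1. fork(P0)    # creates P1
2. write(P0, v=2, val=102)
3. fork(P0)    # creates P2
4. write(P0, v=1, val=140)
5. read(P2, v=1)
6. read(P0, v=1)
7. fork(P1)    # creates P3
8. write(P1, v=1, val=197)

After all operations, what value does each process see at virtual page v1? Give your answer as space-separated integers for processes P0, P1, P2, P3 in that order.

Op 1: fork(P0) -> P1. 3 ppages; refcounts: pp0:2 pp1:2 pp2:2
Op 2: write(P0, v2, 102). refcount(pp2)=2>1 -> COPY to pp3. 4 ppages; refcounts: pp0:2 pp1:2 pp2:1 pp3:1
Op 3: fork(P0) -> P2. 4 ppages; refcounts: pp0:3 pp1:3 pp2:1 pp3:2
Op 4: write(P0, v1, 140). refcount(pp1)=3>1 -> COPY to pp4. 5 ppages; refcounts: pp0:3 pp1:2 pp2:1 pp3:2 pp4:1
Op 5: read(P2, v1) -> 32. No state change.
Op 6: read(P0, v1) -> 140. No state change.
Op 7: fork(P1) -> P3. 5 ppages; refcounts: pp0:4 pp1:3 pp2:2 pp3:2 pp4:1
Op 8: write(P1, v1, 197). refcount(pp1)=3>1 -> COPY to pp5. 6 ppages; refcounts: pp0:4 pp1:2 pp2:2 pp3:2 pp4:1 pp5:1
P0: v1 -> pp4 = 140
P1: v1 -> pp5 = 197
P2: v1 -> pp1 = 32
P3: v1 -> pp1 = 32

Answer: 140 197 32 32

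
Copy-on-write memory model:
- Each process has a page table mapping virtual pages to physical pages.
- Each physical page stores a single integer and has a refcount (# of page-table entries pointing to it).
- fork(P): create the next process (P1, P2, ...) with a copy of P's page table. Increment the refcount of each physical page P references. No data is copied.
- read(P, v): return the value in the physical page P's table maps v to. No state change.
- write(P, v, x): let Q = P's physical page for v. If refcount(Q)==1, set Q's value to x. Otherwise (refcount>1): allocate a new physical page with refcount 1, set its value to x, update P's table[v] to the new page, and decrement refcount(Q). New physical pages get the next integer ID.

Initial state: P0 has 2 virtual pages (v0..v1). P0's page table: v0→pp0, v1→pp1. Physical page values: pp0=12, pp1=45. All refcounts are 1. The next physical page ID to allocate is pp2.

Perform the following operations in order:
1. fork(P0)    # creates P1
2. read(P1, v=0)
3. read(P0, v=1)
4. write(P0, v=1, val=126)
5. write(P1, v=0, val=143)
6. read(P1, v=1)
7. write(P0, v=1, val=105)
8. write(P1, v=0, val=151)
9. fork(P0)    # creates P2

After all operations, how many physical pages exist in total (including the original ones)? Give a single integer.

Answer: 4

Derivation:
Op 1: fork(P0) -> P1. 2 ppages; refcounts: pp0:2 pp1:2
Op 2: read(P1, v0) -> 12. No state change.
Op 3: read(P0, v1) -> 45. No state change.
Op 4: write(P0, v1, 126). refcount(pp1)=2>1 -> COPY to pp2. 3 ppages; refcounts: pp0:2 pp1:1 pp2:1
Op 5: write(P1, v0, 143). refcount(pp0)=2>1 -> COPY to pp3. 4 ppages; refcounts: pp0:1 pp1:1 pp2:1 pp3:1
Op 6: read(P1, v1) -> 45. No state change.
Op 7: write(P0, v1, 105). refcount(pp2)=1 -> write in place. 4 ppages; refcounts: pp0:1 pp1:1 pp2:1 pp3:1
Op 8: write(P1, v0, 151). refcount(pp3)=1 -> write in place. 4 ppages; refcounts: pp0:1 pp1:1 pp2:1 pp3:1
Op 9: fork(P0) -> P2. 4 ppages; refcounts: pp0:2 pp1:1 pp2:2 pp3:1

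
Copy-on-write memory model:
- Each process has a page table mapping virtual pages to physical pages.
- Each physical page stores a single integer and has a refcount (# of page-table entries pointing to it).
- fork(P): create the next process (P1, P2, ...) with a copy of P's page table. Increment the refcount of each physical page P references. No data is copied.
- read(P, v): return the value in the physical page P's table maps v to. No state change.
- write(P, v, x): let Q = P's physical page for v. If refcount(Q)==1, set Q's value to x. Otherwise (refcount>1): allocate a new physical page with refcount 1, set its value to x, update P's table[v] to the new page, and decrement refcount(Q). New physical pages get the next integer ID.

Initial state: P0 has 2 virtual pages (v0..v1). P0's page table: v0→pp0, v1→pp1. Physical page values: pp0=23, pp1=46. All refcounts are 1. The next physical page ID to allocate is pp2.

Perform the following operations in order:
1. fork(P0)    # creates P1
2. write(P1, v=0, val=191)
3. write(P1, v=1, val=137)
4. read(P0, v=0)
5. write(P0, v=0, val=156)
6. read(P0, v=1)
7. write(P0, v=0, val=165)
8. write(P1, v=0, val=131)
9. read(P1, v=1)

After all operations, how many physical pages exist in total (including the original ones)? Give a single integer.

Answer: 4

Derivation:
Op 1: fork(P0) -> P1. 2 ppages; refcounts: pp0:2 pp1:2
Op 2: write(P1, v0, 191). refcount(pp0)=2>1 -> COPY to pp2. 3 ppages; refcounts: pp0:1 pp1:2 pp2:1
Op 3: write(P1, v1, 137). refcount(pp1)=2>1 -> COPY to pp3. 4 ppages; refcounts: pp0:1 pp1:1 pp2:1 pp3:1
Op 4: read(P0, v0) -> 23. No state change.
Op 5: write(P0, v0, 156). refcount(pp0)=1 -> write in place. 4 ppages; refcounts: pp0:1 pp1:1 pp2:1 pp3:1
Op 6: read(P0, v1) -> 46. No state change.
Op 7: write(P0, v0, 165). refcount(pp0)=1 -> write in place. 4 ppages; refcounts: pp0:1 pp1:1 pp2:1 pp3:1
Op 8: write(P1, v0, 131). refcount(pp2)=1 -> write in place. 4 ppages; refcounts: pp0:1 pp1:1 pp2:1 pp3:1
Op 9: read(P1, v1) -> 137. No state change.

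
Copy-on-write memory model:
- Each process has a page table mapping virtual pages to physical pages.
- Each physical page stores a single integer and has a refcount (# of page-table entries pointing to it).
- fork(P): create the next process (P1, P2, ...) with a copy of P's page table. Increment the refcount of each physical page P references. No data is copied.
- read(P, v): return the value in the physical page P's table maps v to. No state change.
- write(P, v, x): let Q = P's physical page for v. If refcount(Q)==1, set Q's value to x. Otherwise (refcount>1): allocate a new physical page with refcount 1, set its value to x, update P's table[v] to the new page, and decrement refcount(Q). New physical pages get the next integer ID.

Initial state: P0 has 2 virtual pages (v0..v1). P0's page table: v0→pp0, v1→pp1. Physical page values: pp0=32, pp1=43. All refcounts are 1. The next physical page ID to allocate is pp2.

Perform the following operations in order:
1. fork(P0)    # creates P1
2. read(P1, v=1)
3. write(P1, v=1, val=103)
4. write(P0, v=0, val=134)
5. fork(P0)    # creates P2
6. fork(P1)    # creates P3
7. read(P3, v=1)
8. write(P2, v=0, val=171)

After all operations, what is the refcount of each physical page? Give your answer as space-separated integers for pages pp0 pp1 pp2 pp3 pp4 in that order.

Op 1: fork(P0) -> P1. 2 ppages; refcounts: pp0:2 pp1:2
Op 2: read(P1, v1) -> 43. No state change.
Op 3: write(P1, v1, 103). refcount(pp1)=2>1 -> COPY to pp2. 3 ppages; refcounts: pp0:2 pp1:1 pp2:1
Op 4: write(P0, v0, 134). refcount(pp0)=2>1 -> COPY to pp3. 4 ppages; refcounts: pp0:1 pp1:1 pp2:1 pp3:1
Op 5: fork(P0) -> P2. 4 ppages; refcounts: pp0:1 pp1:2 pp2:1 pp3:2
Op 6: fork(P1) -> P3. 4 ppages; refcounts: pp0:2 pp1:2 pp2:2 pp3:2
Op 7: read(P3, v1) -> 103. No state change.
Op 8: write(P2, v0, 171). refcount(pp3)=2>1 -> COPY to pp4. 5 ppages; refcounts: pp0:2 pp1:2 pp2:2 pp3:1 pp4:1

Answer: 2 2 2 1 1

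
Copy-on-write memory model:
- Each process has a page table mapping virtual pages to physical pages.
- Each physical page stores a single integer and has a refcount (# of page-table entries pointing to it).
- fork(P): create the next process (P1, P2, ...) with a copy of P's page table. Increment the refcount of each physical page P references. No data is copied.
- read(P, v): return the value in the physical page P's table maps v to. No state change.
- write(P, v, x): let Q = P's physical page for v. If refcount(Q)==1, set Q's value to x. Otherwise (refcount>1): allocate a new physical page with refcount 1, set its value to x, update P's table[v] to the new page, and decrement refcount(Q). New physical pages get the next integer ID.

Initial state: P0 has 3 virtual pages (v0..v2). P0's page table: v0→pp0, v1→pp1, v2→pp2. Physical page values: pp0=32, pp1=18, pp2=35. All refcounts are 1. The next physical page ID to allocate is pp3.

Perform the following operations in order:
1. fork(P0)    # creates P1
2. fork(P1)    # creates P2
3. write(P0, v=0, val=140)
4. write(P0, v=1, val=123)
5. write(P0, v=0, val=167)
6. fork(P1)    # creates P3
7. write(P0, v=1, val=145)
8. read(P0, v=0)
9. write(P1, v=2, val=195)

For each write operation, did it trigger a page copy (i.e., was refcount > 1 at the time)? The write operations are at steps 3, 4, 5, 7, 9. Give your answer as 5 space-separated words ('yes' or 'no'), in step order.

Op 1: fork(P0) -> P1. 3 ppages; refcounts: pp0:2 pp1:2 pp2:2
Op 2: fork(P1) -> P2. 3 ppages; refcounts: pp0:3 pp1:3 pp2:3
Op 3: write(P0, v0, 140). refcount(pp0)=3>1 -> COPY to pp3. 4 ppages; refcounts: pp0:2 pp1:3 pp2:3 pp3:1
Op 4: write(P0, v1, 123). refcount(pp1)=3>1 -> COPY to pp4. 5 ppages; refcounts: pp0:2 pp1:2 pp2:3 pp3:1 pp4:1
Op 5: write(P0, v0, 167). refcount(pp3)=1 -> write in place. 5 ppages; refcounts: pp0:2 pp1:2 pp2:3 pp3:1 pp4:1
Op 6: fork(P1) -> P3. 5 ppages; refcounts: pp0:3 pp1:3 pp2:4 pp3:1 pp4:1
Op 7: write(P0, v1, 145). refcount(pp4)=1 -> write in place. 5 ppages; refcounts: pp0:3 pp1:3 pp2:4 pp3:1 pp4:1
Op 8: read(P0, v0) -> 167. No state change.
Op 9: write(P1, v2, 195). refcount(pp2)=4>1 -> COPY to pp5. 6 ppages; refcounts: pp0:3 pp1:3 pp2:3 pp3:1 pp4:1 pp5:1

yes yes no no yes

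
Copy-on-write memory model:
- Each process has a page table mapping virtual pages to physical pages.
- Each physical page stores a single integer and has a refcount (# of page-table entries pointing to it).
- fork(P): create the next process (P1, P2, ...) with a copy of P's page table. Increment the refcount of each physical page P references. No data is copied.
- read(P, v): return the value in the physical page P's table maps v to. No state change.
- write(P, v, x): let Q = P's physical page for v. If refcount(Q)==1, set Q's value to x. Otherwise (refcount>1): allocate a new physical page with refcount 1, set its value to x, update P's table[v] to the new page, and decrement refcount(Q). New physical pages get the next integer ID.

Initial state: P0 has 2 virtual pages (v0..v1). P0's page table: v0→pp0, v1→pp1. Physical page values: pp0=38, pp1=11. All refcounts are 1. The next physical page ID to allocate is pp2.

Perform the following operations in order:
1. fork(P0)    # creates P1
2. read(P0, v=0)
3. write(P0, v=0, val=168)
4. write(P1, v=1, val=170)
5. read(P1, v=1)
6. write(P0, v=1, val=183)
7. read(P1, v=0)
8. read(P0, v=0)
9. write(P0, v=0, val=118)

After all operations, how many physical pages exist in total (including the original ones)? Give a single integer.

Answer: 4

Derivation:
Op 1: fork(P0) -> P1. 2 ppages; refcounts: pp0:2 pp1:2
Op 2: read(P0, v0) -> 38. No state change.
Op 3: write(P0, v0, 168). refcount(pp0)=2>1 -> COPY to pp2. 3 ppages; refcounts: pp0:1 pp1:2 pp2:1
Op 4: write(P1, v1, 170). refcount(pp1)=2>1 -> COPY to pp3. 4 ppages; refcounts: pp0:1 pp1:1 pp2:1 pp3:1
Op 5: read(P1, v1) -> 170. No state change.
Op 6: write(P0, v1, 183). refcount(pp1)=1 -> write in place. 4 ppages; refcounts: pp0:1 pp1:1 pp2:1 pp3:1
Op 7: read(P1, v0) -> 38. No state change.
Op 8: read(P0, v0) -> 168. No state change.
Op 9: write(P0, v0, 118). refcount(pp2)=1 -> write in place. 4 ppages; refcounts: pp0:1 pp1:1 pp2:1 pp3:1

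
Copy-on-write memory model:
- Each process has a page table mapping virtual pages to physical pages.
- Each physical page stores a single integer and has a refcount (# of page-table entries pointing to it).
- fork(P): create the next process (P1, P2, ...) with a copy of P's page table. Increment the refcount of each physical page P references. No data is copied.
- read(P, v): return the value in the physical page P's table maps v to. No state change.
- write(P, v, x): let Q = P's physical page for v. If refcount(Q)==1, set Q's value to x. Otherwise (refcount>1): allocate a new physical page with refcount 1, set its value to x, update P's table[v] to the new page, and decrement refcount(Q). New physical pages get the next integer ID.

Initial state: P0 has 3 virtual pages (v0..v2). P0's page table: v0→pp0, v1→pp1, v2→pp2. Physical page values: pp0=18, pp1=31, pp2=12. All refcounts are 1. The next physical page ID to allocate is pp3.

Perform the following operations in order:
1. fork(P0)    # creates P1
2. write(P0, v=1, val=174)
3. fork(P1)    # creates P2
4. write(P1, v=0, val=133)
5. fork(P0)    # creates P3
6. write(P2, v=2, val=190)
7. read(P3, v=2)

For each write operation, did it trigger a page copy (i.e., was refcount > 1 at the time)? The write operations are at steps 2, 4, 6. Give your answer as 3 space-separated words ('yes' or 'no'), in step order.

Op 1: fork(P0) -> P1. 3 ppages; refcounts: pp0:2 pp1:2 pp2:2
Op 2: write(P0, v1, 174). refcount(pp1)=2>1 -> COPY to pp3. 4 ppages; refcounts: pp0:2 pp1:1 pp2:2 pp3:1
Op 3: fork(P1) -> P2. 4 ppages; refcounts: pp0:3 pp1:2 pp2:3 pp3:1
Op 4: write(P1, v0, 133). refcount(pp0)=3>1 -> COPY to pp4. 5 ppages; refcounts: pp0:2 pp1:2 pp2:3 pp3:1 pp4:1
Op 5: fork(P0) -> P3. 5 ppages; refcounts: pp0:3 pp1:2 pp2:4 pp3:2 pp4:1
Op 6: write(P2, v2, 190). refcount(pp2)=4>1 -> COPY to pp5. 6 ppages; refcounts: pp0:3 pp1:2 pp2:3 pp3:2 pp4:1 pp5:1
Op 7: read(P3, v2) -> 12. No state change.

yes yes yes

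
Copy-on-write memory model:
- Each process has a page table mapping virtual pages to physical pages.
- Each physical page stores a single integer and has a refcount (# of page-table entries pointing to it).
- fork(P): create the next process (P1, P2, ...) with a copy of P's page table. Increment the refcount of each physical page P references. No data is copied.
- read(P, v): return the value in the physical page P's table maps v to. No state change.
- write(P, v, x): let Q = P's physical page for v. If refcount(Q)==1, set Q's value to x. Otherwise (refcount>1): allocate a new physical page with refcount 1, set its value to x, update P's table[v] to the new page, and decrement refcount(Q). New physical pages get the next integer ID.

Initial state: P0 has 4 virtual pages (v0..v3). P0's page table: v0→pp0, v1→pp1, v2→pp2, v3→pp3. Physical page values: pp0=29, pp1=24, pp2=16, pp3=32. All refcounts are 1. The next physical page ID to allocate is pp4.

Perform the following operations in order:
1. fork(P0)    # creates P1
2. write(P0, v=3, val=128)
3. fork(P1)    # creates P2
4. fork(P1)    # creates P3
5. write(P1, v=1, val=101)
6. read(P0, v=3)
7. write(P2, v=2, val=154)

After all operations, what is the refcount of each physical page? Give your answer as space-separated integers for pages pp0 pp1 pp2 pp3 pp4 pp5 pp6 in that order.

Op 1: fork(P0) -> P1. 4 ppages; refcounts: pp0:2 pp1:2 pp2:2 pp3:2
Op 2: write(P0, v3, 128). refcount(pp3)=2>1 -> COPY to pp4. 5 ppages; refcounts: pp0:2 pp1:2 pp2:2 pp3:1 pp4:1
Op 3: fork(P1) -> P2. 5 ppages; refcounts: pp0:3 pp1:3 pp2:3 pp3:2 pp4:1
Op 4: fork(P1) -> P3. 5 ppages; refcounts: pp0:4 pp1:4 pp2:4 pp3:3 pp4:1
Op 5: write(P1, v1, 101). refcount(pp1)=4>1 -> COPY to pp5. 6 ppages; refcounts: pp0:4 pp1:3 pp2:4 pp3:3 pp4:1 pp5:1
Op 6: read(P0, v3) -> 128. No state change.
Op 7: write(P2, v2, 154). refcount(pp2)=4>1 -> COPY to pp6. 7 ppages; refcounts: pp0:4 pp1:3 pp2:3 pp3:3 pp4:1 pp5:1 pp6:1

Answer: 4 3 3 3 1 1 1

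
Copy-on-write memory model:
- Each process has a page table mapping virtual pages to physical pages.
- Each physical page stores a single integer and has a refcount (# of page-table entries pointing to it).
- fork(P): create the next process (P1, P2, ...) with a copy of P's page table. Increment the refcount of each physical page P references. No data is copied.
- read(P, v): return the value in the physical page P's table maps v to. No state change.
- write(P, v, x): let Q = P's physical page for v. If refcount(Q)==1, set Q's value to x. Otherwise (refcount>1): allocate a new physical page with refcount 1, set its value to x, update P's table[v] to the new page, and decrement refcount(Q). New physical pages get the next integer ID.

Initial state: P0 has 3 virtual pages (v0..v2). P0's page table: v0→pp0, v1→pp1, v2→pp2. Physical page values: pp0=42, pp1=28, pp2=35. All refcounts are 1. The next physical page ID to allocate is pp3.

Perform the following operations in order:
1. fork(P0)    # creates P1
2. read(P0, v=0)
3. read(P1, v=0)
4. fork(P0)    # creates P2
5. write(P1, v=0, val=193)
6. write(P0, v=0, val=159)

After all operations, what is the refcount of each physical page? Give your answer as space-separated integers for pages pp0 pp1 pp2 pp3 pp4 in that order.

Answer: 1 3 3 1 1

Derivation:
Op 1: fork(P0) -> P1. 3 ppages; refcounts: pp0:2 pp1:2 pp2:2
Op 2: read(P0, v0) -> 42. No state change.
Op 3: read(P1, v0) -> 42. No state change.
Op 4: fork(P0) -> P2. 3 ppages; refcounts: pp0:3 pp1:3 pp2:3
Op 5: write(P1, v0, 193). refcount(pp0)=3>1 -> COPY to pp3. 4 ppages; refcounts: pp0:2 pp1:3 pp2:3 pp3:1
Op 6: write(P0, v0, 159). refcount(pp0)=2>1 -> COPY to pp4. 5 ppages; refcounts: pp0:1 pp1:3 pp2:3 pp3:1 pp4:1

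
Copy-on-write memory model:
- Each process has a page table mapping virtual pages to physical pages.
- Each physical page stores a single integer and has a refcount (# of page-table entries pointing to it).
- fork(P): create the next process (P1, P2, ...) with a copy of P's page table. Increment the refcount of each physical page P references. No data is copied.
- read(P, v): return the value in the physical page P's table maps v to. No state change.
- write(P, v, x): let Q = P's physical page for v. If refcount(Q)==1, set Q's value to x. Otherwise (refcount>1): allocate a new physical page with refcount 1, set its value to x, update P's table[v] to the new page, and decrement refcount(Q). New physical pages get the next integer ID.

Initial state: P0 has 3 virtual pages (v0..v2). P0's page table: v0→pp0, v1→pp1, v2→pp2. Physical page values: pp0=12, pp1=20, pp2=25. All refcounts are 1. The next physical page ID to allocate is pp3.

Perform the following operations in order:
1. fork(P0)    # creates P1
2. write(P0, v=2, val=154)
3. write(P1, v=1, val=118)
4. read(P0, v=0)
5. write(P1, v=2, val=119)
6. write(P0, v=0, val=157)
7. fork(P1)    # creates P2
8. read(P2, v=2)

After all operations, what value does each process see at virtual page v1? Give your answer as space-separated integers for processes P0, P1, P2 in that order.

Answer: 20 118 118

Derivation:
Op 1: fork(P0) -> P1. 3 ppages; refcounts: pp0:2 pp1:2 pp2:2
Op 2: write(P0, v2, 154). refcount(pp2)=2>1 -> COPY to pp3. 4 ppages; refcounts: pp0:2 pp1:2 pp2:1 pp3:1
Op 3: write(P1, v1, 118). refcount(pp1)=2>1 -> COPY to pp4. 5 ppages; refcounts: pp0:2 pp1:1 pp2:1 pp3:1 pp4:1
Op 4: read(P0, v0) -> 12. No state change.
Op 5: write(P1, v2, 119). refcount(pp2)=1 -> write in place. 5 ppages; refcounts: pp0:2 pp1:1 pp2:1 pp3:1 pp4:1
Op 6: write(P0, v0, 157). refcount(pp0)=2>1 -> COPY to pp5. 6 ppages; refcounts: pp0:1 pp1:1 pp2:1 pp3:1 pp4:1 pp5:1
Op 7: fork(P1) -> P2. 6 ppages; refcounts: pp0:2 pp1:1 pp2:2 pp3:1 pp4:2 pp5:1
Op 8: read(P2, v2) -> 119. No state change.
P0: v1 -> pp1 = 20
P1: v1 -> pp4 = 118
P2: v1 -> pp4 = 118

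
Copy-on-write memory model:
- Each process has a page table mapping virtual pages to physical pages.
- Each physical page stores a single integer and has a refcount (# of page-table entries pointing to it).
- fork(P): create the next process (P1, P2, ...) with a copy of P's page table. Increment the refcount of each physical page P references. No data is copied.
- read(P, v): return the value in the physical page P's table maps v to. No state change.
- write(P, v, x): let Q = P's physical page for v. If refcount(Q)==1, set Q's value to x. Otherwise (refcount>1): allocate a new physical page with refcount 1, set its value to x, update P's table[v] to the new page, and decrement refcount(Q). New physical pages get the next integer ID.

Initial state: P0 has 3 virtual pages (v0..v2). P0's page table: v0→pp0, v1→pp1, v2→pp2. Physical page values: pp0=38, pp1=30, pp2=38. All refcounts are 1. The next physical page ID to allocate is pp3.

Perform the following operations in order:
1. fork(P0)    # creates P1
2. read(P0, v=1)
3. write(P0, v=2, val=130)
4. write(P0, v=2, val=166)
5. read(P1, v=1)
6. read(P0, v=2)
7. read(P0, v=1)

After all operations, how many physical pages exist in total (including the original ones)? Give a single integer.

Op 1: fork(P0) -> P1. 3 ppages; refcounts: pp0:2 pp1:2 pp2:2
Op 2: read(P0, v1) -> 30. No state change.
Op 3: write(P0, v2, 130). refcount(pp2)=2>1 -> COPY to pp3. 4 ppages; refcounts: pp0:2 pp1:2 pp2:1 pp3:1
Op 4: write(P0, v2, 166). refcount(pp3)=1 -> write in place. 4 ppages; refcounts: pp0:2 pp1:2 pp2:1 pp3:1
Op 5: read(P1, v1) -> 30. No state change.
Op 6: read(P0, v2) -> 166. No state change.
Op 7: read(P0, v1) -> 30. No state change.

Answer: 4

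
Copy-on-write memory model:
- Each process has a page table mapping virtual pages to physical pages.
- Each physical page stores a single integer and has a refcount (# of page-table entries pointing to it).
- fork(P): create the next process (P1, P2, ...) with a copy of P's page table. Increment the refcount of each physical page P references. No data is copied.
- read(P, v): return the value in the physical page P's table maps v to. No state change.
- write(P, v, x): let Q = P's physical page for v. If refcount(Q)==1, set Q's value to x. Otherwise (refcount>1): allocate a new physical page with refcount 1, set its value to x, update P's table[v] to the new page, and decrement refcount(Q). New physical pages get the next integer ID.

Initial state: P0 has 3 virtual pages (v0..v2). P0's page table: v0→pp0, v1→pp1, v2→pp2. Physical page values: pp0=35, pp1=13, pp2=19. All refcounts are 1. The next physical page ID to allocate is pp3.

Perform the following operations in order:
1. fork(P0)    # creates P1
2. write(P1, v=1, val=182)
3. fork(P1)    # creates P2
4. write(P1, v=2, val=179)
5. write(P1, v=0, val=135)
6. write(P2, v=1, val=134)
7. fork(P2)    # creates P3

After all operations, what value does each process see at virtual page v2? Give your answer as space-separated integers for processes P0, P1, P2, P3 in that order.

Answer: 19 179 19 19

Derivation:
Op 1: fork(P0) -> P1. 3 ppages; refcounts: pp0:2 pp1:2 pp2:2
Op 2: write(P1, v1, 182). refcount(pp1)=2>1 -> COPY to pp3. 4 ppages; refcounts: pp0:2 pp1:1 pp2:2 pp3:1
Op 3: fork(P1) -> P2. 4 ppages; refcounts: pp0:3 pp1:1 pp2:3 pp3:2
Op 4: write(P1, v2, 179). refcount(pp2)=3>1 -> COPY to pp4. 5 ppages; refcounts: pp0:3 pp1:1 pp2:2 pp3:2 pp4:1
Op 5: write(P1, v0, 135). refcount(pp0)=3>1 -> COPY to pp5. 6 ppages; refcounts: pp0:2 pp1:1 pp2:2 pp3:2 pp4:1 pp5:1
Op 6: write(P2, v1, 134). refcount(pp3)=2>1 -> COPY to pp6. 7 ppages; refcounts: pp0:2 pp1:1 pp2:2 pp3:1 pp4:1 pp5:1 pp6:1
Op 7: fork(P2) -> P3. 7 ppages; refcounts: pp0:3 pp1:1 pp2:3 pp3:1 pp4:1 pp5:1 pp6:2
P0: v2 -> pp2 = 19
P1: v2 -> pp4 = 179
P2: v2 -> pp2 = 19
P3: v2 -> pp2 = 19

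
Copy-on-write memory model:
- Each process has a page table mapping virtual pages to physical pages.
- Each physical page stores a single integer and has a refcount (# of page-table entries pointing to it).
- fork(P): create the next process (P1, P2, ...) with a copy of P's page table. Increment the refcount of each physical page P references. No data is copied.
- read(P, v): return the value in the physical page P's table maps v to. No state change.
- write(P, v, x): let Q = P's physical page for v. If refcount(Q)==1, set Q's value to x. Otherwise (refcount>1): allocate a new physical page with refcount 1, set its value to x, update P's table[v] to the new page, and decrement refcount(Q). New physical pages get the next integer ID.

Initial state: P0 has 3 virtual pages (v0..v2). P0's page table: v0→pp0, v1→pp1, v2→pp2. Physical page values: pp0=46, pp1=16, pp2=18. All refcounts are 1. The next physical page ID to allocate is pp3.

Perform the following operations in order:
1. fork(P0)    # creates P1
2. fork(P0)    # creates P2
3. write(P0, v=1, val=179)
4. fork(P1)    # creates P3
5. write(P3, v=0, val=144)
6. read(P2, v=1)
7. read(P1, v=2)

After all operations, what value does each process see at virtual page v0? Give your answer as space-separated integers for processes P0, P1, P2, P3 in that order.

Answer: 46 46 46 144

Derivation:
Op 1: fork(P0) -> P1. 3 ppages; refcounts: pp0:2 pp1:2 pp2:2
Op 2: fork(P0) -> P2. 3 ppages; refcounts: pp0:3 pp1:3 pp2:3
Op 3: write(P0, v1, 179). refcount(pp1)=3>1 -> COPY to pp3. 4 ppages; refcounts: pp0:3 pp1:2 pp2:3 pp3:1
Op 4: fork(P1) -> P3. 4 ppages; refcounts: pp0:4 pp1:3 pp2:4 pp3:1
Op 5: write(P3, v0, 144). refcount(pp0)=4>1 -> COPY to pp4. 5 ppages; refcounts: pp0:3 pp1:3 pp2:4 pp3:1 pp4:1
Op 6: read(P2, v1) -> 16. No state change.
Op 7: read(P1, v2) -> 18. No state change.
P0: v0 -> pp0 = 46
P1: v0 -> pp0 = 46
P2: v0 -> pp0 = 46
P3: v0 -> pp4 = 144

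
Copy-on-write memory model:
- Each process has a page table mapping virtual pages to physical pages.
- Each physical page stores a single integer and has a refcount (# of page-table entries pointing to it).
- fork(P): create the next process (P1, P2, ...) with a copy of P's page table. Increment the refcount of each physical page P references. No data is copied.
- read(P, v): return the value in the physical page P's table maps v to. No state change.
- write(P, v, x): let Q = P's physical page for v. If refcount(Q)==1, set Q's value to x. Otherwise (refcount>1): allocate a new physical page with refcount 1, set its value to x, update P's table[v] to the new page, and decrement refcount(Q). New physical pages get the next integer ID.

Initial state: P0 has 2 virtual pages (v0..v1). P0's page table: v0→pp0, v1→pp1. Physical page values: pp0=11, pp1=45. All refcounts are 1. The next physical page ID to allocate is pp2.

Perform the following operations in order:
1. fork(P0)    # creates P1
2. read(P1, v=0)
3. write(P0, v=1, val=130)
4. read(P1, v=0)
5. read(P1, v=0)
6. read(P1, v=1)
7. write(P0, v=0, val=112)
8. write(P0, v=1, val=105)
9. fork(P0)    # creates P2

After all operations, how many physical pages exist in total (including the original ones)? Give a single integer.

Answer: 4

Derivation:
Op 1: fork(P0) -> P1. 2 ppages; refcounts: pp0:2 pp1:2
Op 2: read(P1, v0) -> 11. No state change.
Op 3: write(P0, v1, 130). refcount(pp1)=2>1 -> COPY to pp2. 3 ppages; refcounts: pp0:2 pp1:1 pp2:1
Op 4: read(P1, v0) -> 11. No state change.
Op 5: read(P1, v0) -> 11. No state change.
Op 6: read(P1, v1) -> 45. No state change.
Op 7: write(P0, v0, 112). refcount(pp0)=2>1 -> COPY to pp3. 4 ppages; refcounts: pp0:1 pp1:1 pp2:1 pp3:1
Op 8: write(P0, v1, 105). refcount(pp2)=1 -> write in place. 4 ppages; refcounts: pp0:1 pp1:1 pp2:1 pp3:1
Op 9: fork(P0) -> P2. 4 ppages; refcounts: pp0:1 pp1:1 pp2:2 pp3:2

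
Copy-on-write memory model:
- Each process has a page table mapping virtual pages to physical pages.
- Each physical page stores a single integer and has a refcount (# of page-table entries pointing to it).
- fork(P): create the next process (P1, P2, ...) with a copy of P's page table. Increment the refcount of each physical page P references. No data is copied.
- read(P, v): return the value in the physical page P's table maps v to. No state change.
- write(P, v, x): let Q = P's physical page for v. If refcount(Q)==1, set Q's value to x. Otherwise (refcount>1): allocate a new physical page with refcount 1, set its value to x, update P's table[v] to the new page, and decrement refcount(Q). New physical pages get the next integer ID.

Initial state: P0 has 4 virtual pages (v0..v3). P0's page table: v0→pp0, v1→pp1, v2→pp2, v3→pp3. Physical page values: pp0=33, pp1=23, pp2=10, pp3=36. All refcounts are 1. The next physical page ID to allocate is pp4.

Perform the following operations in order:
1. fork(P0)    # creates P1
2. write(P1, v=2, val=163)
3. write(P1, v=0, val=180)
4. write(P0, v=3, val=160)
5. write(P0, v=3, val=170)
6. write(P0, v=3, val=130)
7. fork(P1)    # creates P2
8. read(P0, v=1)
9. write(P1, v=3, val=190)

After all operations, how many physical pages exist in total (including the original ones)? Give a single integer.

Op 1: fork(P0) -> P1. 4 ppages; refcounts: pp0:2 pp1:2 pp2:2 pp3:2
Op 2: write(P1, v2, 163). refcount(pp2)=2>1 -> COPY to pp4. 5 ppages; refcounts: pp0:2 pp1:2 pp2:1 pp3:2 pp4:1
Op 3: write(P1, v0, 180). refcount(pp0)=2>1 -> COPY to pp5. 6 ppages; refcounts: pp0:1 pp1:2 pp2:1 pp3:2 pp4:1 pp5:1
Op 4: write(P0, v3, 160). refcount(pp3)=2>1 -> COPY to pp6. 7 ppages; refcounts: pp0:1 pp1:2 pp2:1 pp3:1 pp4:1 pp5:1 pp6:1
Op 5: write(P0, v3, 170). refcount(pp6)=1 -> write in place. 7 ppages; refcounts: pp0:1 pp1:2 pp2:1 pp3:1 pp4:1 pp5:1 pp6:1
Op 6: write(P0, v3, 130). refcount(pp6)=1 -> write in place. 7 ppages; refcounts: pp0:1 pp1:2 pp2:1 pp3:1 pp4:1 pp5:1 pp6:1
Op 7: fork(P1) -> P2. 7 ppages; refcounts: pp0:1 pp1:3 pp2:1 pp3:2 pp4:2 pp5:2 pp6:1
Op 8: read(P0, v1) -> 23. No state change.
Op 9: write(P1, v3, 190). refcount(pp3)=2>1 -> COPY to pp7. 8 ppages; refcounts: pp0:1 pp1:3 pp2:1 pp3:1 pp4:2 pp5:2 pp6:1 pp7:1

Answer: 8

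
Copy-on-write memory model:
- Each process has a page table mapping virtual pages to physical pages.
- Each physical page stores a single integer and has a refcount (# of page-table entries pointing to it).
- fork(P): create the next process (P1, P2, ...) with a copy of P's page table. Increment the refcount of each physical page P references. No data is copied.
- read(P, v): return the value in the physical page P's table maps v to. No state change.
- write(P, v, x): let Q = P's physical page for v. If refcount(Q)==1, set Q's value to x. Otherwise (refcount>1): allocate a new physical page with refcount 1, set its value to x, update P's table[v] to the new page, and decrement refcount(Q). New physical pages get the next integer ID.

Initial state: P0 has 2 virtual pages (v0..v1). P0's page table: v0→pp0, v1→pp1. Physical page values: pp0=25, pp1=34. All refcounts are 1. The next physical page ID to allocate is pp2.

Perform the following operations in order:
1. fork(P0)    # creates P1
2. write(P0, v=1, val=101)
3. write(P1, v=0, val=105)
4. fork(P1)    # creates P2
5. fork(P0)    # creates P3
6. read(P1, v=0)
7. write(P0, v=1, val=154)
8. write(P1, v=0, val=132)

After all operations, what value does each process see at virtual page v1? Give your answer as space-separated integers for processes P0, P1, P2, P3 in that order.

Op 1: fork(P0) -> P1. 2 ppages; refcounts: pp0:2 pp1:2
Op 2: write(P0, v1, 101). refcount(pp1)=2>1 -> COPY to pp2. 3 ppages; refcounts: pp0:2 pp1:1 pp2:1
Op 3: write(P1, v0, 105). refcount(pp0)=2>1 -> COPY to pp3. 4 ppages; refcounts: pp0:1 pp1:1 pp2:1 pp3:1
Op 4: fork(P1) -> P2. 4 ppages; refcounts: pp0:1 pp1:2 pp2:1 pp3:2
Op 5: fork(P0) -> P3. 4 ppages; refcounts: pp0:2 pp1:2 pp2:2 pp3:2
Op 6: read(P1, v0) -> 105. No state change.
Op 7: write(P0, v1, 154). refcount(pp2)=2>1 -> COPY to pp4. 5 ppages; refcounts: pp0:2 pp1:2 pp2:1 pp3:2 pp4:1
Op 8: write(P1, v0, 132). refcount(pp3)=2>1 -> COPY to pp5. 6 ppages; refcounts: pp0:2 pp1:2 pp2:1 pp3:1 pp4:1 pp5:1
P0: v1 -> pp4 = 154
P1: v1 -> pp1 = 34
P2: v1 -> pp1 = 34
P3: v1 -> pp2 = 101

Answer: 154 34 34 101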